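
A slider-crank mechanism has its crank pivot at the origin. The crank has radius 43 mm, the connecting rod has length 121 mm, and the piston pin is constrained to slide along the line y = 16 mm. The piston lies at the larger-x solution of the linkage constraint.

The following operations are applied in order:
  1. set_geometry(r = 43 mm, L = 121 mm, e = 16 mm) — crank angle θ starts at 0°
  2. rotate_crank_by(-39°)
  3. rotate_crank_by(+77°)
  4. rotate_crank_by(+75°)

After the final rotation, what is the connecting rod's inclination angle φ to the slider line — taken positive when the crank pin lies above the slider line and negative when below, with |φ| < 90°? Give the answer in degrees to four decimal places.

11.2383

set_geometry: r = 43 mm, L = 121 mm, e = 16 mm; θ ← 0°
rotate_crank_by(-39°): θ ← 0° -39° = -39°
rotate_crank_by(+77°): θ ← -39° +77° = 38°
rotate_crank_by(+75°): θ ← 38° +75° = 113°
crank pin P = (r cos θ, r sin θ) = (-16.801439, 39.581709)
h = r sin θ − e = 39.581709 − 16 = 23.581709
sin φ = h / L = 23.581709 / 121 = 0.19489015
φ = arcsin(0.19489015) = 11.238307°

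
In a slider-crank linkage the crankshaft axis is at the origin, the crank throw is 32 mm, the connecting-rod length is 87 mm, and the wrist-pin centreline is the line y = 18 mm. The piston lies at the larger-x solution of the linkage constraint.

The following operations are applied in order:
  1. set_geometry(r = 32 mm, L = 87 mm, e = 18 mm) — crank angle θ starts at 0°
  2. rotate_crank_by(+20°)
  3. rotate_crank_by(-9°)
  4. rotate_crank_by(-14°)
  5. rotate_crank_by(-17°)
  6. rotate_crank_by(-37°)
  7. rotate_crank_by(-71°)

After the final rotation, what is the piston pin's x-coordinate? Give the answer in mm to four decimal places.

set_geometry: r = 32 mm, L = 87 mm, e = 18 mm; θ ← 0°
rotate_crank_by(+20°): θ ← 0° +20° = 20°
rotate_crank_by(-9°): θ ← 20° -9° = 11°
rotate_crank_by(-14°): θ ← 11° -14° = -3°
rotate_crank_by(-17°): θ ← -3° -17° = -20°
rotate_crank_by(-37°): θ ← -20° -37° = -57°
rotate_crank_by(-71°): θ ← -57° -71° = -128°
crank pin P = (r cos θ, r sin θ) = (-19.701167, -25.216344)
h = r sin θ − e = -25.216344 − 18 = -43.216344
x = r cos θ + √(L² − h²) = -19.701167 + √(7569.0 − 1867.6524) = -19.701167 + 75.507269 = 55.806101

55.8061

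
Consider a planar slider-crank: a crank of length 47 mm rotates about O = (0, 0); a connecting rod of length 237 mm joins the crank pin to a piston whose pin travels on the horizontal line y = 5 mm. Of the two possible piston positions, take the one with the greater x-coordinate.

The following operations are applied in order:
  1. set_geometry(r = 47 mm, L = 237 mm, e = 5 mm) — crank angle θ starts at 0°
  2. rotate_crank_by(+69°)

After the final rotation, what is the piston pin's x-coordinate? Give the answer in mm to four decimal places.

set_geometry: r = 47 mm, L = 237 mm, e = 5 mm; θ ← 0°
rotate_crank_by(+69°): θ ← 0° +69° = 69°
crank pin P = (r cos θ, r sin θ) = (16.843294, 43.878280)
h = r sin θ − e = 43.878280 − 5 = 38.878280
x = r cos θ + √(L² − h²) = 16.843294 + √(56169.0 − 1511.5207) = 16.843294 + 233.789391 = 250.632685

250.6327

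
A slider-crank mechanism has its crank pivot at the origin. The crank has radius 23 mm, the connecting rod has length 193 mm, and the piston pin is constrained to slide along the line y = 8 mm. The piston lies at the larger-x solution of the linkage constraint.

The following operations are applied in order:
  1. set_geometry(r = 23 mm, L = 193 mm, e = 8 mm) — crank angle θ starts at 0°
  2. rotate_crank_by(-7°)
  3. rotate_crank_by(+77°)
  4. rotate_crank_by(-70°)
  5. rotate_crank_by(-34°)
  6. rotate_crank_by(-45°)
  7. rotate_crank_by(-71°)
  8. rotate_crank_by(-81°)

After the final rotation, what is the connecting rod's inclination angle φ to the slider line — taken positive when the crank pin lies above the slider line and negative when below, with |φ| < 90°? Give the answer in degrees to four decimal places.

set_geometry: r = 23 mm, L = 193 mm, e = 8 mm; θ ← 0°
rotate_crank_by(-7°): θ ← 0° -7° = -7°
rotate_crank_by(+77°): θ ← -7° +77° = 70°
rotate_crank_by(-70°): θ ← 70° -70° = 0°
rotate_crank_by(-34°): θ ← 0° -34° = -34°
rotate_crank_by(-45°): θ ← -34° -45° = -79°
rotate_crank_by(-71°): θ ← -79° -71° = -150°
rotate_crank_by(-81°): θ ← -150° -81° = -231°
crank pin P = (r cos θ, r sin θ) = (-14.474369, 17.874357)
h = r sin θ − e = 17.874357 − 8 = 9.874357
sin φ = h / L = 9.874357 / 193 = 0.05116247
φ = arcsin(0.05116247) = 2.932674°

2.9327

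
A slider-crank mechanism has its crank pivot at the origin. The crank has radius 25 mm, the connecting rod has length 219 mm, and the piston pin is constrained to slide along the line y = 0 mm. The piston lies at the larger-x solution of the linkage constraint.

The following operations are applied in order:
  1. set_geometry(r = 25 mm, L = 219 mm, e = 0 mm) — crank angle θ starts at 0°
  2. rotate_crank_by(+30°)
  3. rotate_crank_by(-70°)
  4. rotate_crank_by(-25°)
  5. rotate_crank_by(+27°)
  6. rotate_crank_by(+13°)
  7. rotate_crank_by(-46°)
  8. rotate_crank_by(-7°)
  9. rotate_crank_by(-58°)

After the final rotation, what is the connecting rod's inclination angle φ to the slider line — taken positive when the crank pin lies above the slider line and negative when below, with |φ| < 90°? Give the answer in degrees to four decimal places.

set_geometry: r = 25 mm, L = 219 mm, e = 0 mm; θ ← 0°
rotate_crank_by(+30°): θ ← 0° +30° = 30°
rotate_crank_by(-70°): θ ← 30° -70° = -40°
rotate_crank_by(-25°): θ ← -40° -25° = -65°
rotate_crank_by(+27°): θ ← -65° +27° = -38°
rotate_crank_by(+13°): θ ← -38° +13° = -25°
rotate_crank_by(-46°): θ ← -25° -46° = -71°
rotate_crank_by(-7°): θ ← -71° -7° = -78°
rotate_crank_by(-58°): θ ← -78° -58° = -136°
crank pin P = (r cos θ, r sin θ) = (-17.983495, -17.366459)
h = r sin θ − e = -17.366459 − 0 = -17.366459
sin φ = h / L = -17.366459 / 219 = -0.07929890
φ = arcsin(-0.07929890) = -4.548268°

-4.5483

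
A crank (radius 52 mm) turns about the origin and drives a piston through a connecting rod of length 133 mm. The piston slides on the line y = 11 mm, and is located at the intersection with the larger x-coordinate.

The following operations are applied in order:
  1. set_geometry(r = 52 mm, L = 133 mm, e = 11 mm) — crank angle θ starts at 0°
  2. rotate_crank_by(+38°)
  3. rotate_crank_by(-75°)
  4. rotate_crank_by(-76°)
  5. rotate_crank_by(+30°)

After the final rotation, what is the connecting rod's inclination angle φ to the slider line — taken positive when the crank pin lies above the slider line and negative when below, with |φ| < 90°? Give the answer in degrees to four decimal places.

-28.0843

set_geometry: r = 52 mm, L = 133 mm, e = 11 mm; θ ← 0°
rotate_crank_by(+38°): θ ← 0° +38° = 38°
rotate_crank_by(-75°): θ ← 38° -75° = -37°
rotate_crank_by(-76°): θ ← -37° -76° = -113°
rotate_crank_by(+30°): θ ← -113° +30° = -83°
crank pin P = (r cos θ, r sin θ) = (6.337206, -51.612400)
h = r sin θ − e = -51.612400 − 11 = -62.612400
sin φ = h / L = -62.612400 / 133 = -0.47076992
φ = arcsin(-0.47076992) = -28.084286°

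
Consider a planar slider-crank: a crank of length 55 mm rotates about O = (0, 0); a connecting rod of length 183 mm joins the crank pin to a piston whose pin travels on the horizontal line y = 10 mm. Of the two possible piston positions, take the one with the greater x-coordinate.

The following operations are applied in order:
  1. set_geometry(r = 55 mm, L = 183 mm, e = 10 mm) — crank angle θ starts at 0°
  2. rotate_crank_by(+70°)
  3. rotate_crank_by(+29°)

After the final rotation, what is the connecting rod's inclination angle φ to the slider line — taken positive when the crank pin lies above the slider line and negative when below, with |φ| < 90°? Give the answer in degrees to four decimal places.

set_geometry: r = 55 mm, L = 183 mm, e = 10 mm; θ ← 0°
rotate_crank_by(+70°): θ ← 0° +70° = 70°
rotate_crank_by(+29°): θ ← 70° +29° = 99°
crank pin P = (r cos θ, r sin θ) = (-8.603896, 54.322859)
h = r sin θ − e = 54.322859 − 10 = 44.322859
sin φ = h / L = 44.322859 / 183 = 0.24220141
φ = arcsin(0.24220141) = 14.016506°

14.0165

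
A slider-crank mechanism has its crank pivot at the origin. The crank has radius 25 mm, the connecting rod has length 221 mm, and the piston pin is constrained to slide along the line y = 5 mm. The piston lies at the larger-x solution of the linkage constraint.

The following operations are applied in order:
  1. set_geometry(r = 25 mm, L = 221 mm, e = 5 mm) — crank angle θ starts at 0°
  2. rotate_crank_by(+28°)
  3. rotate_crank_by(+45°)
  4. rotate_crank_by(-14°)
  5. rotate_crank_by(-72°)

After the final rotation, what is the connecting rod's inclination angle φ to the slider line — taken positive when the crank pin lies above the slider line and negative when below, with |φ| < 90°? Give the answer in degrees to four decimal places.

-2.7553

set_geometry: r = 25 mm, L = 221 mm, e = 5 mm; θ ← 0°
rotate_crank_by(+28°): θ ← 0° +28° = 28°
rotate_crank_by(+45°): θ ← 28° +45° = 73°
rotate_crank_by(-14°): θ ← 73° -14° = 59°
rotate_crank_by(-72°): θ ← 59° -72° = -13°
crank pin P = (r cos θ, r sin θ) = (24.359252, -5.623776)
h = r sin θ − e = -5.623776 − 5 = -10.623776
sin φ = h / L = -10.623776 / 221 = -0.04807139
φ = arcsin(-0.04807139) = -2.755349°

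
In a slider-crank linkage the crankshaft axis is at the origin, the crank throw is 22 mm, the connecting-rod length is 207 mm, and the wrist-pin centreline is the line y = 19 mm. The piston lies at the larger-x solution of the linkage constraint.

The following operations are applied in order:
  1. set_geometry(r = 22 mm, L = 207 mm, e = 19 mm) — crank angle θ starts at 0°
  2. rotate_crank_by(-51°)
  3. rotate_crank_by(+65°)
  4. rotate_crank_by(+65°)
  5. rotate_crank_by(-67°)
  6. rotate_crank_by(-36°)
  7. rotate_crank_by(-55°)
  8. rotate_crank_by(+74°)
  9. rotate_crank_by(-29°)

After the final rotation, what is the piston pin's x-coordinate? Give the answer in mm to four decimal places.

set_geometry: r = 22 mm, L = 207 mm, e = 19 mm; θ ← 0°
rotate_crank_by(-51°): θ ← 0° -51° = -51°
rotate_crank_by(+65°): θ ← -51° +65° = 14°
rotate_crank_by(+65°): θ ← 14° +65° = 79°
rotate_crank_by(-67°): θ ← 79° -67° = 12°
rotate_crank_by(-36°): θ ← 12° -36° = -24°
rotate_crank_by(-55°): θ ← -24° -55° = -79°
rotate_crank_by(+74°): θ ← -79° +74° = -5°
rotate_crank_by(-29°): θ ← -5° -29° = -34°
crank pin P = (r cos θ, r sin θ) = (18.238827, -12.302244)
h = r sin θ − e = -12.302244 − 19 = -31.302244
x = r cos θ + √(L² − h²) = 18.238827 + √(42849.0 − 979.8305) = 18.238827 + 204.619573 = 222.858399

222.8584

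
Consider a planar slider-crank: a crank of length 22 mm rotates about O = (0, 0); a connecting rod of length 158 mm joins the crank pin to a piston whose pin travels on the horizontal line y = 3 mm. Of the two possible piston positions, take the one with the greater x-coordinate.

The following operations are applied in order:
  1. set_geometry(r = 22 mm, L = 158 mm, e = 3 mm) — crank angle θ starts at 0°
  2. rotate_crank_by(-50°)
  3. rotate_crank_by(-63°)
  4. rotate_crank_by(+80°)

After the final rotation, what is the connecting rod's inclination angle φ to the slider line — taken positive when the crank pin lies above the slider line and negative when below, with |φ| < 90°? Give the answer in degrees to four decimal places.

-5.4411

set_geometry: r = 22 mm, L = 158 mm, e = 3 mm; θ ← 0°
rotate_crank_by(-50°): θ ← 0° -50° = -50°
rotate_crank_by(-63°): θ ← -50° -63° = -113°
rotate_crank_by(+80°): θ ← -113° +80° = -33°
crank pin P = (r cos θ, r sin θ) = (18.450752, -11.982059)
h = r sin θ − e = -11.982059 − 3 = -14.982059
sin φ = h / L = -14.982059 / 158 = -0.09482316
φ = arcsin(-0.09482316) = -5.441141°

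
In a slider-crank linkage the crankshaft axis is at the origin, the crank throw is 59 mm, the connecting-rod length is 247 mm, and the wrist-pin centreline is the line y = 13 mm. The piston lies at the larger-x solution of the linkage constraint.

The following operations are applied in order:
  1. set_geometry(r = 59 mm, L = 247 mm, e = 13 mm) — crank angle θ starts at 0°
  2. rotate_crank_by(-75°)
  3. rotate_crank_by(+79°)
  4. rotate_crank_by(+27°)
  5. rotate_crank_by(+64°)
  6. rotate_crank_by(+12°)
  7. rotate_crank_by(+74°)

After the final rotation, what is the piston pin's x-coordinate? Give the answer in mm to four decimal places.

187.6102

set_geometry: r = 59 mm, L = 247 mm, e = 13 mm; θ ← 0°
rotate_crank_by(-75°): θ ← 0° -75° = -75°
rotate_crank_by(+79°): θ ← -75° +79° = 4°
rotate_crank_by(+27°): θ ← 4° +27° = 31°
rotate_crank_by(+64°): θ ← 31° +64° = 95°
rotate_crank_by(+12°): θ ← 95° +12° = 107°
rotate_crank_by(+74°): θ ← 107° +74° = 181°
crank pin P = (r cos θ, r sin θ) = (-58.991014, -1.029692)
h = r sin θ − e = -1.029692 − 13 = -14.029692
x = r cos θ + √(L² − h²) = -58.991014 + √(61009.0 − 196.8323) = -58.991014 + 246.601232 = 187.610218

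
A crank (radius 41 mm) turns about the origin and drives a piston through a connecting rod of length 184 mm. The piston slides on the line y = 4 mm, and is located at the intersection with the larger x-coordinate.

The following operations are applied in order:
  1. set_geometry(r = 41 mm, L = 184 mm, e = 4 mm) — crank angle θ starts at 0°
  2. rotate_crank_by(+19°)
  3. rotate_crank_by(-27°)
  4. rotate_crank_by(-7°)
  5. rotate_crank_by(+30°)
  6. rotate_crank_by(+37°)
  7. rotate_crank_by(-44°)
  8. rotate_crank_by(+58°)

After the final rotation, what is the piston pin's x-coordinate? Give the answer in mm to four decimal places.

set_geometry: r = 41 mm, L = 184 mm, e = 4 mm; θ ← 0°
rotate_crank_by(+19°): θ ← 0° +19° = 19°
rotate_crank_by(-27°): θ ← 19° -27° = -8°
rotate_crank_by(-7°): θ ← -8° -7° = -15°
rotate_crank_by(+30°): θ ← -15° +30° = 15°
rotate_crank_by(+37°): θ ← 15° +37° = 52°
rotate_crank_by(-44°): θ ← 52° -44° = 8°
rotate_crank_by(+58°): θ ← 8° +58° = 66°
crank pin P = (r cos θ, r sin θ) = (16.676202, 37.455364)
h = r sin θ − e = 37.455364 − 4 = 33.455364
x = r cos θ + √(L² − h²) = 16.676202 + √(33856.0 − 1119.2614) = 16.676202 + 180.932967 = 197.609170

197.6092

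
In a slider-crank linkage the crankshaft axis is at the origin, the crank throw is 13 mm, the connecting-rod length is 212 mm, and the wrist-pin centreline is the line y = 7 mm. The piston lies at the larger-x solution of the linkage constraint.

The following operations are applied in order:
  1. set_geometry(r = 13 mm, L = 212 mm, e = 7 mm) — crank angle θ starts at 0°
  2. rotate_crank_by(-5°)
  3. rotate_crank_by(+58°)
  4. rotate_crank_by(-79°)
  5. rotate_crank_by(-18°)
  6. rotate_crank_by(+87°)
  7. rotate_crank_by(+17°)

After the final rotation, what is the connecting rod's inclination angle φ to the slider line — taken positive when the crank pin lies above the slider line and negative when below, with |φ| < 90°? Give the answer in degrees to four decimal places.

1.1509

set_geometry: r = 13 mm, L = 212 mm, e = 7 mm; θ ← 0°
rotate_crank_by(-5°): θ ← 0° -5° = -5°
rotate_crank_by(+58°): θ ← -5° +58° = 53°
rotate_crank_by(-79°): θ ← 53° -79° = -26°
rotate_crank_by(-18°): θ ← -26° -18° = -44°
rotate_crank_by(+87°): θ ← -44° +87° = 43°
rotate_crank_by(+17°): θ ← 43° +17° = 60°
crank pin P = (r cos θ, r sin θ) = (6.500000, 11.258330)
h = r sin θ − e = 11.258330 − 7 = 4.258330
sin φ = h / L = 4.258330 / 212 = 0.02008646
φ = arcsin(0.02008646) = 1.150947°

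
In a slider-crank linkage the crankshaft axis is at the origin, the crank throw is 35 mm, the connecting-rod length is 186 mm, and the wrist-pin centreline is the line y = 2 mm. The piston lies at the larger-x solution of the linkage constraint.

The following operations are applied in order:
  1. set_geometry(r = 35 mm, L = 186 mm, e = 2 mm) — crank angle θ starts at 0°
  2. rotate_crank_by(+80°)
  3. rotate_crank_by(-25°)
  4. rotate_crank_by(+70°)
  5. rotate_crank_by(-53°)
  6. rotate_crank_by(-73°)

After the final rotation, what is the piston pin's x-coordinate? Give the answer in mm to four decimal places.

set_geometry: r = 35 mm, L = 186 mm, e = 2 mm; θ ← 0°
rotate_crank_by(+80°): θ ← 0° +80° = 80°
rotate_crank_by(-25°): θ ← 80° -25° = 55°
rotate_crank_by(+70°): θ ← 55° +70° = 125°
rotate_crank_by(-53°): θ ← 125° -53° = 72°
rotate_crank_by(-73°): θ ← 72° -73° = -1°
crank pin P = (r cos θ, r sin θ) = (34.994669, -0.610834)
h = r sin θ − e = -0.610834 − 2 = -2.610834
x = r cos θ + √(L² − h²) = 34.994669 + √(34596.0 − 6.8165) = 34.994669 + 185.981675 = 220.976345

220.9763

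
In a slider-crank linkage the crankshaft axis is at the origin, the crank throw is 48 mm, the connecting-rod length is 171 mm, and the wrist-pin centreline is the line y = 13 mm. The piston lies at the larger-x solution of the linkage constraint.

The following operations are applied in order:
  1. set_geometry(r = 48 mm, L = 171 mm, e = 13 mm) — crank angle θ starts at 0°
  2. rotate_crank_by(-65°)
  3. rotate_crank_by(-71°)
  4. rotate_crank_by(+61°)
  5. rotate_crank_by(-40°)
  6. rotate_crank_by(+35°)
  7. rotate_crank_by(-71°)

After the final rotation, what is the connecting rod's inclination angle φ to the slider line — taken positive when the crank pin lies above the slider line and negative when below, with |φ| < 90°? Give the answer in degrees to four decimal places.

set_geometry: r = 48 mm, L = 171 mm, e = 13 mm; θ ← 0°
rotate_crank_by(-65°): θ ← 0° -65° = -65°
rotate_crank_by(-71°): θ ← -65° -71° = -136°
rotate_crank_by(+61°): θ ← -136° +61° = -75°
rotate_crank_by(-40°): θ ← -75° -40° = -115°
rotate_crank_by(+35°): θ ← -115° +35° = -80°
rotate_crank_by(-71°): θ ← -80° -71° = -151°
crank pin P = (r cos θ, r sin θ) = (-41.981746, -23.270862)
h = r sin θ − e = -23.270862 − 13 = -36.270862
sin φ = h / L = -36.270862 / 171 = -0.21211030
φ = arcsin(-0.21211030) = -12.246050°

-12.2461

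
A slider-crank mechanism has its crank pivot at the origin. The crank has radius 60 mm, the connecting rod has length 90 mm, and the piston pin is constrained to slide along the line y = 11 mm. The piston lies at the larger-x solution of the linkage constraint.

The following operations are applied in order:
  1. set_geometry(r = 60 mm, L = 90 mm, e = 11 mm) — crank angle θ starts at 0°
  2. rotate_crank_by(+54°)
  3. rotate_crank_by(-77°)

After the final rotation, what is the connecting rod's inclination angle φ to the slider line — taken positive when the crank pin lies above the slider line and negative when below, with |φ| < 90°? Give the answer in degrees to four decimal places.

set_geometry: r = 60 mm, L = 90 mm, e = 11 mm; θ ← 0°
rotate_crank_by(+54°): θ ← 0° +54° = 54°
rotate_crank_by(-77°): θ ← 54° -77° = -23°
crank pin P = (r cos θ, r sin θ) = (55.230291, -23.443868)
h = r sin θ − e = -23.443868 − 11 = -34.443868
sin φ = h / L = -34.443868 / 90 = -0.38270964
φ = arcsin(-0.38270964) = -22.501625°

-22.5016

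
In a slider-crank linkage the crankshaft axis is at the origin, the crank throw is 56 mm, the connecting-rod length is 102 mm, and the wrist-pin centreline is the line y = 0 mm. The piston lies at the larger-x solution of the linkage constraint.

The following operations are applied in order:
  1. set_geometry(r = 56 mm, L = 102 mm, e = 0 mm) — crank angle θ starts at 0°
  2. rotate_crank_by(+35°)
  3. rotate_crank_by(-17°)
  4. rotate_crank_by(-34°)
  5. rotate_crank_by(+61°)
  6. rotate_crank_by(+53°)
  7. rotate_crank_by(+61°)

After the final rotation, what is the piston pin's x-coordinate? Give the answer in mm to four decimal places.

set_geometry: r = 56 mm, L = 102 mm, e = 0 mm; θ ← 0°
rotate_crank_by(+35°): θ ← 0° +35° = 35°
rotate_crank_by(-17°): θ ← 35° -17° = 18°
rotate_crank_by(-34°): θ ← 18° -34° = -16°
rotate_crank_by(+61°): θ ← -16° +61° = 45°
rotate_crank_by(+53°): θ ← 45° +53° = 98°
rotate_crank_by(+61°): θ ← 98° +61° = 159°
crank pin P = (r cos θ, r sin θ) = (-52.280504, 20.068605)
h = r sin θ − e = 20.068605 − 0 = 20.068605
x = r cos θ + √(L² − h²) = -52.280504 + √(10404.0 − 402.7489) = -52.280504 + 100.006255 = 47.725751

47.7258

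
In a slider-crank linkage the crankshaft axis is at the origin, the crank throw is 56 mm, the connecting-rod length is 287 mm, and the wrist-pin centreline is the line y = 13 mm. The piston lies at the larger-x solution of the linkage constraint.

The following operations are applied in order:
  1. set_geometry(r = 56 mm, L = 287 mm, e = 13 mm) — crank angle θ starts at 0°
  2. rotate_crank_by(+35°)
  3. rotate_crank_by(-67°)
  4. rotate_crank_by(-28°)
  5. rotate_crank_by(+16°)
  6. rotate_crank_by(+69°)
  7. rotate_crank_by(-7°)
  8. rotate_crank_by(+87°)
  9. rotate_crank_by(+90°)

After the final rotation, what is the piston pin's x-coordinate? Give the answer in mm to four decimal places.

231.5882

set_geometry: r = 56 mm, L = 287 mm, e = 13 mm; θ ← 0°
rotate_crank_by(+35°): θ ← 0° +35° = 35°
rotate_crank_by(-67°): θ ← 35° -67° = -32°
rotate_crank_by(-28°): θ ← -32° -28° = -60°
rotate_crank_by(+16°): θ ← -60° +16° = -44°
rotate_crank_by(+69°): θ ← -44° +69° = 25°
rotate_crank_by(-7°): θ ← 25° -7° = 18°
rotate_crank_by(+87°): θ ← 18° +87° = 105°
rotate_crank_by(+90°): θ ← 105° +90° = 195°
crank pin P = (r cos θ, r sin θ) = (-54.091846, -14.493867)
h = r sin θ − e = -14.493867 − 13 = -27.493867
x = r cos θ + √(L² − h²) = -54.091846 + √(82369.0 − 755.9127) = -54.091846 + 285.680044 = 231.588197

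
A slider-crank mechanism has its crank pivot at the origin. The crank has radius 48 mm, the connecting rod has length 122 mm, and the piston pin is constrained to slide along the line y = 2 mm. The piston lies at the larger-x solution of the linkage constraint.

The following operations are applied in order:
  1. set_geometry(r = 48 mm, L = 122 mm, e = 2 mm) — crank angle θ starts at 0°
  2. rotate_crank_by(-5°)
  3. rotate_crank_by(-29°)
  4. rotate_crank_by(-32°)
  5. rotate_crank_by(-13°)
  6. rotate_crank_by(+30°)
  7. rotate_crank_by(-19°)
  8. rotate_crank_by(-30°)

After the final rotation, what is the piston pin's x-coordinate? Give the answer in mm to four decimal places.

set_geometry: r = 48 mm, L = 122 mm, e = 2 mm; θ ← 0°
rotate_crank_by(-5°): θ ← 0° -5° = -5°
rotate_crank_by(-29°): θ ← -5° -29° = -34°
rotate_crank_by(-32°): θ ← -34° -32° = -66°
rotate_crank_by(-13°): θ ← -66° -13° = -79°
rotate_crank_by(+30°): θ ← -79° +30° = -49°
rotate_crank_by(-19°): θ ← -49° -19° = -68°
rotate_crank_by(-30°): θ ← -68° -30° = -98°
crank pin P = (r cos θ, r sin θ) = (-6.680309, -47.532867)
h = r sin θ − e = -47.532867 − 2 = -49.532867
x = r cos θ + √(L² − h²) = -6.680309 + √(14884.0 − 2453.5049) = -6.680309 + 111.492130 = 104.811821

104.8118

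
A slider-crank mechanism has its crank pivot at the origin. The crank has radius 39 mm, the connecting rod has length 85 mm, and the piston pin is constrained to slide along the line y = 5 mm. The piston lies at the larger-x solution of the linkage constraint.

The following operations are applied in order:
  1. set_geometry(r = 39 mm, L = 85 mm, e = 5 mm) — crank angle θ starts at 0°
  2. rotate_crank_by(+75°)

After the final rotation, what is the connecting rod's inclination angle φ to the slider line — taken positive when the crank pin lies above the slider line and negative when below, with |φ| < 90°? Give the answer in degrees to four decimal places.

set_geometry: r = 39 mm, L = 85 mm, e = 5 mm; θ ← 0°
rotate_crank_by(+75°): θ ← 0° +75° = 75°
crank pin P = (r cos θ, r sin θ) = (10.093943, 37.671107)
h = r sin θ − e = 37.671107 − 5 = 32.671107
sin φ = h / L = 32.671107 / 85 = 0.38436597
φ = arcsin(0.38436597) = 22.604384°

22.6044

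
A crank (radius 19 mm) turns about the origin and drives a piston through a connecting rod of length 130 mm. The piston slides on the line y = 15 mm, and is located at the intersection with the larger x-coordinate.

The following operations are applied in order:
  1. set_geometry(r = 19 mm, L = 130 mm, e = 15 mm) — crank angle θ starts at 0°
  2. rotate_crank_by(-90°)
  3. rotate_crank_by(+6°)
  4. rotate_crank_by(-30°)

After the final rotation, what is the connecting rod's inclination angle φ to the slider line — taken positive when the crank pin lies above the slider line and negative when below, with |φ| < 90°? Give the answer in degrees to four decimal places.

set_geometry: r = 19 mm, L = 130 mm, e = 15 mm; θ ← 0°
rotate_crank_by(-90°): θ ← 0° -90° = -90°
rotate_crank_by(+6°): θ ← -90° +6° = -84°
rotate_crank_by(-30°): θ ← -84° -30° = -114°
crank pin P = (r cos θ, r sin θ) = (-7.727996, -17.357364)
h = r sin θ − e = -17.357364 − 15 = -32.357364
sin φ = h / L = -32.357364 / 130 = -0.24890280
φ = arcsin(-0.24890280) = -14.412595°

-14.4126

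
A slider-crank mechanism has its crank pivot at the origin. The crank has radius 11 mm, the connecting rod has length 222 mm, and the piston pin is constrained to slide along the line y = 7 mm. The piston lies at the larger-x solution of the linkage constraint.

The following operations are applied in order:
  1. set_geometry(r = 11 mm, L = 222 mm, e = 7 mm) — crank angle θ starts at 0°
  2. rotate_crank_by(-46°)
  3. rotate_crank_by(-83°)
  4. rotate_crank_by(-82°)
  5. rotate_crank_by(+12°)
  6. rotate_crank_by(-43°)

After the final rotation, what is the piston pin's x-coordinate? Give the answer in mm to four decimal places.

set_geometry: r = 11 mm, L = 222 mm, e = 7 mm; θ ← 0°
rotate_crank_by(-46°): θ ← 0° -46° = -46°
rotate_crank_by(-83°): θ ← -46° -83° = -129°
rotate_crank_by(-82°): θ ← -129° -82° = -211°
rotate_crank_by(+12°): θ ← -211° +12° = -199°
rotate_crank_by(-43°): θ ← -199° -43° = -242°
crank pin P = (r cos θ, r sin θ) = (-5.164187, 9.712424)
h = r sin θ − e = 9.712424 − 7 = 2.712424
x = r cos θ + √(L² − h²) = -5.164187 + √(49284.0 − 7.3572) = -5.164187 + 221.983429 = 216.819242

216.8192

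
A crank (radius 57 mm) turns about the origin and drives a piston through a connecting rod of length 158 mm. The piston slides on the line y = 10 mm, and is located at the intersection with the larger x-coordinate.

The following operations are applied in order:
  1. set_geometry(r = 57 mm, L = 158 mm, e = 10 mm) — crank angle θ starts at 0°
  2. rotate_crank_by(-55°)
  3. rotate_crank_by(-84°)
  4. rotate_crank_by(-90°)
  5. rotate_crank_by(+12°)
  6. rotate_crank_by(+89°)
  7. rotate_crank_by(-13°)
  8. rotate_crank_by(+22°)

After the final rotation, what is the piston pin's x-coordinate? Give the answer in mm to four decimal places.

set_geometry: r = 57 mm, L = 158 mm, e = 10 mm; θ ← 0°
rotate_crank_by(-55°): θ ← 0° -55° = -55°
rotate_crank_by(-84°): θ ← -55° -84° = -139°
rotate_crank_by(-90°): θ ← -139° -90° = -229°
rotate_crank_by(+12°): θ ← -229° +12° = -217°
rotate_crank_by(+89°): θ ← -217° +89° = -128°
rotate_crank_by(-13°): θ ← -128° -13° = -141°
rotate_crank_by(+22°): θ ← -141° +22° = -119°
crank pin P = (r cos θ, r sin θ) = (-27.634148, -49.853323)
h = r sin θ − e = -49.853323 − 10 = -59.853323
x = r cos θ + √(L² − h²) = -27.634148 + √(24964.0 − 3582.4203) = -27.634148 + 146.224416 = 118.590267

118.5903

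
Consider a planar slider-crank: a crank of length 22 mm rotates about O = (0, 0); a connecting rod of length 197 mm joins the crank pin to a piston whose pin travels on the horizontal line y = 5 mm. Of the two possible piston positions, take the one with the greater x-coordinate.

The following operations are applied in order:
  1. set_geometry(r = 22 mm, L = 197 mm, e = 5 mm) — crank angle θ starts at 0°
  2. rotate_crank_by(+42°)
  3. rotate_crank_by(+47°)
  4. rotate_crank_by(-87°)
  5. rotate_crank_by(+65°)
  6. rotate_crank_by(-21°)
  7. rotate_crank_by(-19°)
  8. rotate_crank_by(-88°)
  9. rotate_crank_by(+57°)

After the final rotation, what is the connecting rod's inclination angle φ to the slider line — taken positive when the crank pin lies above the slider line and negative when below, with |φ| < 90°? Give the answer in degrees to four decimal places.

set_geometry: r = 22 mm, L = 197 mm, e = 5 mm; θ ← 0°
rotate_crank_by(+42°): θ ← 0° +42° = 42°
rotate_crank_by(+47°): θ ← 42° +47° = 89°
rotate_crank_by(-87°): θ ← 89° -87° = 2°
rotate_crank_by(+65°): θ ← 2° +65° = 67°
rotate_crank_by(-21°): θ ← 67° -21° = 46°
rotate_crank_by(-19°): θ ← 46° -19° = 27°
rotate_crank_by(-88°): θ ← 27° -88° = -61°
rotate_crank_by(+57°): θ ← -61° +57° = -4°
crank pin P = (r cos θ, r sin θ) = (21.946409, -1.534642)
h = r sin θ − e = -1.534642 − 5 = -6.534642
sin φ = h / L = -6.534642 / 197 = -0.03317077
φ = arcsin(-0.03317077) = -1.900894°

-1.9009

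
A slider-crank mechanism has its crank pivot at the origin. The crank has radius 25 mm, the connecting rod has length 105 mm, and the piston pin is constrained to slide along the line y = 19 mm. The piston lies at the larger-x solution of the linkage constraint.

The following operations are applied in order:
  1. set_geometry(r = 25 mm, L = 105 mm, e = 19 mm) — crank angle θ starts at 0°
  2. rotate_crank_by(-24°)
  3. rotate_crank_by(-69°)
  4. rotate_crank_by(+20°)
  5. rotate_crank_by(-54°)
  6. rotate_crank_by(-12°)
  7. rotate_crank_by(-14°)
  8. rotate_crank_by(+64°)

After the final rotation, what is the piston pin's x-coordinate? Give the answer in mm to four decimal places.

95.7743

set_geometry: r = 25 mm, L = 105 mm, e = 19 mm; θ ← 0°
rotate_crank_by(-24°): θ ← 0° -24° = -24°
rotate_crank_by(-69°): θ ← -24° -69° = -93°
rotate_crank_by(+20°): θ ← -93° +20° = -73°
rotate_crank_by(-54°): θ ← -73° -54° = -127°
rotate_crank_by(-12°): θ ← -127° -12° = -139°
rotate_crank_by(-14°): θ ← -139° -14° = -153°
rotate_crank_by(+64°): θ ← -153° +64° = -89°
crank pin P = (r cos θ, r sin θ) = (0.436310, -24.996192)
h = r sin θ − e = -24.996192 − 19 = -43.996192
x = r cos θ + √(L² − h²) = 0.436310 + √(11025.0 − 1935.6649) = 0.436310 + 95.338004 = 95.774314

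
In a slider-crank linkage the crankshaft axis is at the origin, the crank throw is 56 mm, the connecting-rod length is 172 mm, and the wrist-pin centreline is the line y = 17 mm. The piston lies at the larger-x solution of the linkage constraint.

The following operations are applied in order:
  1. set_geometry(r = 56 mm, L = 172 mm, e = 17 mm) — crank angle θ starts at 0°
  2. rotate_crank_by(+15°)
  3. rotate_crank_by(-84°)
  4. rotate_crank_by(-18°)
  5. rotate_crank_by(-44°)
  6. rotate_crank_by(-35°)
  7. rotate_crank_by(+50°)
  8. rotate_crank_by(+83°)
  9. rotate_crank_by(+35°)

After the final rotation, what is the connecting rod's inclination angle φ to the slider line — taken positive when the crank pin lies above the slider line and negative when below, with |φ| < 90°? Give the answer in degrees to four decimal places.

set_geometry: r = 56 mm, L = 172 mm, e = 17 mm; θ ← 0°
rotate_crank_by(+15°): θ ← 0° +15° = 15°
rotate_crank_by(-84°): θ ← 15° -84° = -69°
rotate_crank_by(-18°): θ ← -69° -18° = -87°
rotate_crank_by(-44°): θ ← -87° -44° = -131°
rotate_crank_by(-35°): θ ← -131° -35° = -166°
rotate_crank_by(+50°): θ ← -166° +50° = -116°
rotate_crank_by(+83°): θ ← -116° +83° = -33°
rotate_crank_by(+35°): θ ← -33° +35° = 2°
crank pin P = (r cos θ, r sin θ) = (55.965886, 1.954372)
h = r sin θ − e = 1.954372 − 17 = -15.045628
sin φ = h / L = -15.045628 / 172 = -0.08747458
φ = arcsin(-0.08747458) = -5.018338°

-5.0183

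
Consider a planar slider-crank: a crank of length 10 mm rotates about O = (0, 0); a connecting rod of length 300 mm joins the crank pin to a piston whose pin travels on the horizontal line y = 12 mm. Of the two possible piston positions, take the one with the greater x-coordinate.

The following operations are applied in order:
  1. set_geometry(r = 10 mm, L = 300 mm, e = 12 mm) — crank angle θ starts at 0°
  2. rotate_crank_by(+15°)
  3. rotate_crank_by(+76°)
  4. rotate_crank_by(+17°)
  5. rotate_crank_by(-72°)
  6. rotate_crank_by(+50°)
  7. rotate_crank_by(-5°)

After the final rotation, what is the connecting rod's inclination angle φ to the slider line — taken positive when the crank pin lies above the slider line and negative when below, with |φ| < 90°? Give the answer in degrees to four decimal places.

-0.4055

set_geometry: r = 10 mm, L = 300 mm, e = 12 mm; θ ← 0°
rotate_crank_by(+15°): θ ← 0° +15° = 15°
rotate_crank_by(+76°): θ ← 15° +76° = 91°
rotate_crank_by(+17°): θ ← 91° +17° = 108°
rotate_crank_by(-72°): θ ← 108° -72° = 36°
rotate_crank_by(+50°): θ ← 36° +50° = 86°
rotate_crank_by(-5°): θ ← 86° -5° = 81°
crank pin P = (r cos θ, r sin θ) = (1.564345, 9.876883)
h = r sin θ − e = 9.876883 − 12 = -2.123117
sin φ = h / L = -2.123117 / 300 = -0.00707706
φ = arcsin(-0.00707706) = -0.405489°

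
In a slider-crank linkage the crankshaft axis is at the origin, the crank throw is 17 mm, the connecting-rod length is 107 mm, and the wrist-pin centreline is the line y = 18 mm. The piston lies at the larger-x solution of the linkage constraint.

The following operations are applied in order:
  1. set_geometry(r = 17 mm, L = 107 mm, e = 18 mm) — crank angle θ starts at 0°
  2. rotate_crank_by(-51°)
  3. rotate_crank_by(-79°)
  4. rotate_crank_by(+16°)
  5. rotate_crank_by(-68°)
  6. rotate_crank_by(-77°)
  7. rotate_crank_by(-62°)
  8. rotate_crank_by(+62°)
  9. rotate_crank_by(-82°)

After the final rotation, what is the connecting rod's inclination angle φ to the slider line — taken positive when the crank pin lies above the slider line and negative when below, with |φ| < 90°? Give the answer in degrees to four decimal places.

set_geometry: r = 17 mm, L = 107 mm, e = 18 mm; θ ← 0°
rotate_crank_by(-51°): θ ← 0° -51° = -51°
rotate_crank_by(-79°): θ ← -51° -79° = -130°
rotate_crank_by(+16°): θ ← -130° +16° = -114°
rotate_crank_by(-68°): θ ← -114° -68° = -182°
rotate_crank_by(-77°): θ ← -182° -77° = -259°
rotate_crank_by(-62°): θ ← -259° -62° = -321°
rotate_crank_by(+62°): θ ← -321° +62° = -259°
rotate_crank_by(-82°): θ ← -259° -82° = -341°
crank pin P = (r cos θ, r sin θ) = (16.073816, 5.534659)
h = r sin θ − e = 5.534659 − 18 = -12.465341
sin φ = h / L = -12.465341 / 107 = -0.11649852
φ = arcsin(-0.11649852) = -6.690065°

-6.6901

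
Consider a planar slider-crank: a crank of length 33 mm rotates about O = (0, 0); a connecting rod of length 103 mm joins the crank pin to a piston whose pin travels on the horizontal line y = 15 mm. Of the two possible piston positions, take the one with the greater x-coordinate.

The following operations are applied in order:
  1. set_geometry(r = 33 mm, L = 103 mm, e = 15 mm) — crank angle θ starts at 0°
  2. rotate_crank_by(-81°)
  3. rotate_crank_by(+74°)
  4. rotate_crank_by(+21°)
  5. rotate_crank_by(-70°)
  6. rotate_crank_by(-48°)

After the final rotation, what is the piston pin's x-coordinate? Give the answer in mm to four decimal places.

83.6580

set_geometry: r = 33 mm, L = 103 mm, e = 15 mm; θ ← 0°
rotate_crank_by(-81°): θ ← 0° -81° = -81°
rotate_crank_by(+74°): θ ← -81° +74° = -7°
rotate_crank_by(+21°): θ ← -7° +21° = 14°
rotate_crank_by(-70°): θ ← 14° -70° = -56°
rotate_crank_by(-48°): θ ← -56° -48° = -104°
crank pin P = (r cos θ, r sin θ) = (-7.983423, -32.019759)
h = r sin θ − e = -32.019759 − 15 = -47.019759
x = r cos θ + √(L² − h²) = -7.983423 + √(10609.0 − 2210.8577) = -7.983423 + 91.641379 = 83.657956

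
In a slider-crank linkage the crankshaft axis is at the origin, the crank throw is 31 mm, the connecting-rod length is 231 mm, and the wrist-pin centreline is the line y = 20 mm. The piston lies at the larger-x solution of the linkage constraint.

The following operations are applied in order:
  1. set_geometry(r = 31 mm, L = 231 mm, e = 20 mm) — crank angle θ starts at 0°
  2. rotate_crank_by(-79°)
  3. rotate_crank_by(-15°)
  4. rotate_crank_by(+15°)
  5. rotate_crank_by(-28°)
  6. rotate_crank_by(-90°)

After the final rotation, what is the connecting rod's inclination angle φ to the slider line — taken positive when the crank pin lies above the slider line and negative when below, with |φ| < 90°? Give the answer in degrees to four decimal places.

set_geometry: r = 31 mm, L = 231 mm, e = 20 mm; θ ← 0°
rotate_crank_by(-79°): θ ← 0° -79° = -79°
rotate_crank_by(-15°): θ ← -79° -15° = -94°
rotate_crank_by(+15°): θ ← -94° +15° = -79°
rotate_crank_by(-28°): θ ← -79° -28° = -107°
rotate_crank_by(-90°): θ ← -107° -90° = -197°
crank pin P = (r cos θ, r sin θ) = (-29.645447, 9.063523)
h = r sin θ − e = 9.063523 − 20 = -10.936477
sin φ = h / L = -10.936477 / 231 = -0.04734406
φ = arcsin(-0.04734406) = -2.713629°

-2.7136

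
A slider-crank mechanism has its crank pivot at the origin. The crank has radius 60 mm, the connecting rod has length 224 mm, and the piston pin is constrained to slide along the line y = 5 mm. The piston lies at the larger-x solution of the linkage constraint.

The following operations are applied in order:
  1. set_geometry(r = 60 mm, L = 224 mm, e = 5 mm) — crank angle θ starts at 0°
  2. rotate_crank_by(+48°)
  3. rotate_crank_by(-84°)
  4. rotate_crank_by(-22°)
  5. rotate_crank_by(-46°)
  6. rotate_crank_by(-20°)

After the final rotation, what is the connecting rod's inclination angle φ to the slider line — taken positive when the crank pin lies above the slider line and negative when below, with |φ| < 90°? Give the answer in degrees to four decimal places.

-14.1455

set_geometry: r = 60 mm, L = 224 mm, e = 5 mm; θ ← 0°
rotate_crank_by(+48°): θ ← 0° +48° = 48°
rotate_crank_by(-84°): θ ← 48° -84° = -36°
rotate_crank_by(-22°): θ ← -36° -22° = -58°
rotate_crank_by(-46°): θ ← -58° -46° = -104°
rotate_crank_by(-20°): θ ← -104° -20° = -124°
crank pin P = (r cos θ, r sin θ) = (-33.551574, -49.742254)
h = r sin θ − e = -49.742254 − 5 = -54.742254
sin φ = h / L = -54.742254 / 224 = -0.24438506
φ = arcsin(-0.24438506) = -14.145496°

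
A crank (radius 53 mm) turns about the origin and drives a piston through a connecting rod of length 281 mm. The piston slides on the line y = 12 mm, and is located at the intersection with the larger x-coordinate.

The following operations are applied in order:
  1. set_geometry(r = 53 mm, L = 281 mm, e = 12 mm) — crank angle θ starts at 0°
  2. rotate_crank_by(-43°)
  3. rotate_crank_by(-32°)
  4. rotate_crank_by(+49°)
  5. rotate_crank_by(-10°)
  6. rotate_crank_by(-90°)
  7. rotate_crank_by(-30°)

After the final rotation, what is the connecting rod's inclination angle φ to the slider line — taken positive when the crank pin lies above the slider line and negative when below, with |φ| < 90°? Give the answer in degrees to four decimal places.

set_geometry: r = 53 mm, L = 281 mm, e = 12 mm; θ ← 0°
rotate_crank_by(-43°): θ ← 0° -43° = -43°
rotate_crank_by(-32°): θ ← -43° -32° = -75°
rotate_crank_by(+49°): θ ← -75° +49° = -26°
rotate_crank_by(-10°): θ ← -26° -10° = -36°
rotate_crank_by(-90°): θ ← -36° -90° = -126°
rotate_crank_by(-30°): θ ← -126° -30° = -156°
crank pin P = (r cos θ, r sin θ) = (-48.417909, -21.557042)
h = r sin θ − e = -21.557042 − 12 = -33.557042
sin φ = h / L = -33.557042 / 281 = -0.11942008
φ = arcsin(-0.11942008) = -6.858635°

-6.8586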